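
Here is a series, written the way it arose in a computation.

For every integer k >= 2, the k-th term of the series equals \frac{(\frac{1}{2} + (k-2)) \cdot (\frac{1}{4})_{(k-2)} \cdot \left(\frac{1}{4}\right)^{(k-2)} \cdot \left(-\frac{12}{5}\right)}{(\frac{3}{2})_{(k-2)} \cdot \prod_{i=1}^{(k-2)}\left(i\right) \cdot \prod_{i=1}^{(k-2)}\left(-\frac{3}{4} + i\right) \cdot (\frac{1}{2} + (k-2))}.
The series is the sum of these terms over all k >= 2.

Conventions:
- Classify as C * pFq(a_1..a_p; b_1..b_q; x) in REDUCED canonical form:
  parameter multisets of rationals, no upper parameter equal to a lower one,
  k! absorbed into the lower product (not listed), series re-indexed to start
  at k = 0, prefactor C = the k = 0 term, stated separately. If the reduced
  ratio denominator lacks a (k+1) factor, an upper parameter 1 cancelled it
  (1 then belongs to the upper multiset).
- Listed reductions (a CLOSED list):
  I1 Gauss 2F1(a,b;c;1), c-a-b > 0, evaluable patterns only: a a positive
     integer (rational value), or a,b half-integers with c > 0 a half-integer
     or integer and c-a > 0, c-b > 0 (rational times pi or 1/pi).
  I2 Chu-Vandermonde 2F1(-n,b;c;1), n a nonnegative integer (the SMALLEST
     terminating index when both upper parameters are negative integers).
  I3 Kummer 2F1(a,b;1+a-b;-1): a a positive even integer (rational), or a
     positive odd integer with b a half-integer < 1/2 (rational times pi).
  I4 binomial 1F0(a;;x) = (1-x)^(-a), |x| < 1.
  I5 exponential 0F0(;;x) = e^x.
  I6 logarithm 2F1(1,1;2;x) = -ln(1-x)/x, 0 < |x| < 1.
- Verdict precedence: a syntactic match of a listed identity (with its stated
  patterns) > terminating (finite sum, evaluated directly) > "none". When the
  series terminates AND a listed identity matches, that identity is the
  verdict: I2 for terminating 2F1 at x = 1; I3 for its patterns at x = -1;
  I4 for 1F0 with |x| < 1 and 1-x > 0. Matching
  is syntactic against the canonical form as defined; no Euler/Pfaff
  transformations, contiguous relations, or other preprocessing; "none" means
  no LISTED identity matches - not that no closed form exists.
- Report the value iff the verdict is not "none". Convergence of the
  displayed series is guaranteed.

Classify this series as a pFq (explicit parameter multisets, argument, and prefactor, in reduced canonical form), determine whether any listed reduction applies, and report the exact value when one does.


This is -\frac{12}{5} * 0F1(-; \frac{3}{2}; \frac{1}{4}) in reduced canonical form. Verdict: none - this 0F1 at x = \frac{1}{4} matches no listed pattern, and upper {-} holds no stopper.

First insight: with t_0 = -\frac{12}{5}, the factor k + 1/2 cancels (top and bottom), leaving C = -12/5.
Adjacent-term ratio: r(k) = \frac{1}{4} * 1 / [(k+\frac{3}{2}) (k+1)] - poly over poly, x = \frac{1}{4} from leading terms; C = -\frac{12}{5} at k = 0.


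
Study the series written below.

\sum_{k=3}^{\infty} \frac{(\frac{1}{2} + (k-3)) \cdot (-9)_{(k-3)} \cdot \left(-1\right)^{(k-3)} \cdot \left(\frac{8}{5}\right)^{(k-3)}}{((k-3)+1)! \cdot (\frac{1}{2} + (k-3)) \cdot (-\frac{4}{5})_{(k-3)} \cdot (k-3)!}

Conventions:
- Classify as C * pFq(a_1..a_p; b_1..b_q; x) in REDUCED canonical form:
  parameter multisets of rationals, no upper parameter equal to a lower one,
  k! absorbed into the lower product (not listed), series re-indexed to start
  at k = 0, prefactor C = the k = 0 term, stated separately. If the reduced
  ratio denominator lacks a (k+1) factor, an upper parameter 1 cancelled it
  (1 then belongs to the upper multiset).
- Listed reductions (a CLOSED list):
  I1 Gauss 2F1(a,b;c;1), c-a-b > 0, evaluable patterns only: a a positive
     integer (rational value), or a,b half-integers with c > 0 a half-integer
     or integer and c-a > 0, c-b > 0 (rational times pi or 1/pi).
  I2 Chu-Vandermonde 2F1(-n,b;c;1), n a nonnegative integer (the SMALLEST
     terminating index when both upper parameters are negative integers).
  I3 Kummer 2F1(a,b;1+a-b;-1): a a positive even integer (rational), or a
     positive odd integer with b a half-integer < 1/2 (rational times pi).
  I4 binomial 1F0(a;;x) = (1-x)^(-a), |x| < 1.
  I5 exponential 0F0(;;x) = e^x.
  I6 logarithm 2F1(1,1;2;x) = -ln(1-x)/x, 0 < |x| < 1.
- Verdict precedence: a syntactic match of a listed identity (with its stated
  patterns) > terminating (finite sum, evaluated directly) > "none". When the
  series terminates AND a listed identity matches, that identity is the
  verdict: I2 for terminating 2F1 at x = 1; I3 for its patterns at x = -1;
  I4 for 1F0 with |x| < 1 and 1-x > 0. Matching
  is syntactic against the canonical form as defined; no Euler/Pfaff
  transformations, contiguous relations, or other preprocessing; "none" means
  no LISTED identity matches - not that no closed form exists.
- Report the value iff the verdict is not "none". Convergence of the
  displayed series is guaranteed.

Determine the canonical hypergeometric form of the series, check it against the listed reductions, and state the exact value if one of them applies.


This is 1 * 1F2(-9; -\frac{4}{5}, 2; -\frac{8}{5}) in reduced canonical form. Verdict: terminating - no listed pattern fits, but -9 in the upper list cuts the series at k = 9; direct evaluation. Hence: -\frac{6996300172712}{35629018425}.

The tell: x = -\frac{8}{5} and k + 1/2 divides numerator and denominator alike; C = 1, x = -8/5 after cancelling.
Consecutive-term ratio: r(k) = -\frac{8}{5} * (k-9) / [(k-\frac{4}{5}) (k+2) (k+1)] - rational; roots negated = parameters, x = -\frac{8}{5}, C = 1.


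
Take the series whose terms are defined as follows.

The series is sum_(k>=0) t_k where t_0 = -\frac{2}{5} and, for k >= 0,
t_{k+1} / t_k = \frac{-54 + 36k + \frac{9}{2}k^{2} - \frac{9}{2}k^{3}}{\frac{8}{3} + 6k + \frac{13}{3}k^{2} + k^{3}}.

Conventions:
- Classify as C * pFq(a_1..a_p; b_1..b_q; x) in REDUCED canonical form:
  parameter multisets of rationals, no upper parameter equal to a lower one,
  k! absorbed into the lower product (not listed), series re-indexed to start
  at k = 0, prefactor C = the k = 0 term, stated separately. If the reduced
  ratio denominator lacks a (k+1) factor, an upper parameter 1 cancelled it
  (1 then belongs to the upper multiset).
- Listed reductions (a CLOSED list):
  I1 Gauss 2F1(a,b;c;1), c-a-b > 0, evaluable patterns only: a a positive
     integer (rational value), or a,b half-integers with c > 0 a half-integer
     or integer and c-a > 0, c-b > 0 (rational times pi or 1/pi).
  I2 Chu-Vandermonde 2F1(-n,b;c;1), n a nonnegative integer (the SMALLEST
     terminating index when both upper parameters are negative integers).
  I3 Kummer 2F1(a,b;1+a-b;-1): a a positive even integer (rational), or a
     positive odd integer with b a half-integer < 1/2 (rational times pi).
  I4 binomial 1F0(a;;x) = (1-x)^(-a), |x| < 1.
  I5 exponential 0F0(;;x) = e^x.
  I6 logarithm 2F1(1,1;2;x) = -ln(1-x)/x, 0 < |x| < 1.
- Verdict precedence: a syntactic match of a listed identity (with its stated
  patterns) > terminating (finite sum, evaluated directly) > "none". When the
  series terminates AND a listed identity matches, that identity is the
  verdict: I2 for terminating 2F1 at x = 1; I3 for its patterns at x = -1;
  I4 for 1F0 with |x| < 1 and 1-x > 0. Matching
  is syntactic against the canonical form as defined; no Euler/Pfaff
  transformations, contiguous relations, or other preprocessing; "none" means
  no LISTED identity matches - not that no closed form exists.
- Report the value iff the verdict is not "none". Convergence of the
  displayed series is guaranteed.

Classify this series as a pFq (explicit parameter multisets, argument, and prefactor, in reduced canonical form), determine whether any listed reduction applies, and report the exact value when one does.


x = -\frac{9}{2} here; the reduced form reads 3F2, upper {-2, -2, 3}, lower {\frac{4}{3}, 2}, C = -\frac{2}{5}. Verdict: terminating - upper parameter -2 makes this a finite sum (last index 2), evaluated exactly. Value: -\frac{19}{7}.

Key observation: with t_0 = -\frac{2}{5}, the expanded ratio factors over Q; C = -2/5, roots give parameters.
Term ratio: r(k) = -\frac{9}{2} * (k-2) (k-2) (k+3) / [(k+\frac{4}{3}) (k+2) (k+1)] - rational; roots negated = parameters, x = -\frac{9}{2}, C = -\frac{2}{5}.


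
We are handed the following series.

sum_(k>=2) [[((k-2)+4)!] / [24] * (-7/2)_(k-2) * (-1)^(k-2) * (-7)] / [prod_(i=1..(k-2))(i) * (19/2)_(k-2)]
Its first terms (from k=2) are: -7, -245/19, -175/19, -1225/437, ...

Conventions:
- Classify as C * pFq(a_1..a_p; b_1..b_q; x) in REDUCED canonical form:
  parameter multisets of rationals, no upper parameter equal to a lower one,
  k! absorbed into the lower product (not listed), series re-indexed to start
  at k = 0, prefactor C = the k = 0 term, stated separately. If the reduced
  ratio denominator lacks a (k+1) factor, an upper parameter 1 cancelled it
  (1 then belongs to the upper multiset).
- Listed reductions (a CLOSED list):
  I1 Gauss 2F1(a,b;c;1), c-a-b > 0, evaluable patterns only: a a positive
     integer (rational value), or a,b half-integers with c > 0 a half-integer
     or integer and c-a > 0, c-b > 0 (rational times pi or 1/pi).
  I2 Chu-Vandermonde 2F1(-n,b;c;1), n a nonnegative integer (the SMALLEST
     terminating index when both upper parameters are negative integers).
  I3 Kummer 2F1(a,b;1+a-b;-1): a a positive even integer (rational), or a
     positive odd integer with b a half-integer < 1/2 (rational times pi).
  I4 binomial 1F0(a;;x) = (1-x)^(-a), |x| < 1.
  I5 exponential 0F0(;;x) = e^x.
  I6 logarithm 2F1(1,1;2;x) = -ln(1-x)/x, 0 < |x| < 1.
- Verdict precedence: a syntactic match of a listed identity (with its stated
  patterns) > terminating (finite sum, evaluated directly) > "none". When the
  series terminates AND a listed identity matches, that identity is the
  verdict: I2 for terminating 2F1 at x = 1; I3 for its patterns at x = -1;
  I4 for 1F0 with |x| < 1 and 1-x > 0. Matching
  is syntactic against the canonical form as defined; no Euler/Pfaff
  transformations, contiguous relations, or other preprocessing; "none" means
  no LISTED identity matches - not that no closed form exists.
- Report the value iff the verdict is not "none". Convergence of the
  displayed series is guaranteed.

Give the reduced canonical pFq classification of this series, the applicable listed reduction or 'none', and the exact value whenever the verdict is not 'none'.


Classification (C = -7): 2F1 with upper {-7/2, 5}, lower {19/2}, argument x = -1. Verdict (x = -1): Kummer (I3) applies (x = -1; c = 19/2 equals 1+a-b for upper {-7/2, 5}: listed pattern). Sum: (-5360355/524288) * pi.

First insight: x = (-1) and the product of the first k integers (prefactor -7) is k!.
Term ratio: r(k) = (-1) * (k-7/2) (k+5) / [(k+19/2) (k+1)] - rational in k, leading ratio (-1); with t_0 = -7, classification follows.


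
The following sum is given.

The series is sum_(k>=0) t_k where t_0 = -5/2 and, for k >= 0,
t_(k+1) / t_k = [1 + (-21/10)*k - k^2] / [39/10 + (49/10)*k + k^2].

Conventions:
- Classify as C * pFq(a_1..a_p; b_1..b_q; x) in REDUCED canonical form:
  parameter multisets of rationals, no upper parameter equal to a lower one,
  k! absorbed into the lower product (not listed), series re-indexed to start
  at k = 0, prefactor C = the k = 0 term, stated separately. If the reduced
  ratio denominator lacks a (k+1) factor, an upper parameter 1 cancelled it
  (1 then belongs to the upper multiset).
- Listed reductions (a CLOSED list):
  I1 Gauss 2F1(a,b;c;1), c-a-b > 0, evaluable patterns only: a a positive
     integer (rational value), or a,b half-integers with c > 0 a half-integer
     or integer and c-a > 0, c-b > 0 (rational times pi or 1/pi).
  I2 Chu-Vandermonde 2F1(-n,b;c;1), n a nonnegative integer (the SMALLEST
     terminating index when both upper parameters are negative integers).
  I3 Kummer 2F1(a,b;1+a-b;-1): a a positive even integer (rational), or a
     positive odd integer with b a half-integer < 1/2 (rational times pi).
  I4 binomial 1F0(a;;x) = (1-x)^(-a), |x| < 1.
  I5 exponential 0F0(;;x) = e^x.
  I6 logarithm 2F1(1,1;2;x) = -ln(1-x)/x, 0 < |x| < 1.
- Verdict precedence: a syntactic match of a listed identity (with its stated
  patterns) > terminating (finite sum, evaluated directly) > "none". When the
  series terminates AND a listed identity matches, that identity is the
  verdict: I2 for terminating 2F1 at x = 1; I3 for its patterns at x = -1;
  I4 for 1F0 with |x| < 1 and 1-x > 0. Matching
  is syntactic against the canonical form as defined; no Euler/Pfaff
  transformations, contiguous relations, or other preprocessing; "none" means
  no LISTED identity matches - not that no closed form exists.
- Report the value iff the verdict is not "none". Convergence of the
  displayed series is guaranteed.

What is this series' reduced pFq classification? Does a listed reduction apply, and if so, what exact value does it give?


Structural cue: t_0 being -5/2, roots of the ratio polynomials (C = -5/2) are the negated parameters.
Consecutive-term ratio: r(k) = (-1) * (k-2/5) (k+5/2) / [(k+39/10) (k+1)] - rational; roots negated = parameters, x = (-1), C = -5/2.

x = -1 here; the reduced form reads 2F1, upper {-2/5, 5/2}, lower {39/10}, C = -5/2. Verdict: none (x = -1): each listed identity misses the multisets {-2/5, 5/2} ; {39/10}.


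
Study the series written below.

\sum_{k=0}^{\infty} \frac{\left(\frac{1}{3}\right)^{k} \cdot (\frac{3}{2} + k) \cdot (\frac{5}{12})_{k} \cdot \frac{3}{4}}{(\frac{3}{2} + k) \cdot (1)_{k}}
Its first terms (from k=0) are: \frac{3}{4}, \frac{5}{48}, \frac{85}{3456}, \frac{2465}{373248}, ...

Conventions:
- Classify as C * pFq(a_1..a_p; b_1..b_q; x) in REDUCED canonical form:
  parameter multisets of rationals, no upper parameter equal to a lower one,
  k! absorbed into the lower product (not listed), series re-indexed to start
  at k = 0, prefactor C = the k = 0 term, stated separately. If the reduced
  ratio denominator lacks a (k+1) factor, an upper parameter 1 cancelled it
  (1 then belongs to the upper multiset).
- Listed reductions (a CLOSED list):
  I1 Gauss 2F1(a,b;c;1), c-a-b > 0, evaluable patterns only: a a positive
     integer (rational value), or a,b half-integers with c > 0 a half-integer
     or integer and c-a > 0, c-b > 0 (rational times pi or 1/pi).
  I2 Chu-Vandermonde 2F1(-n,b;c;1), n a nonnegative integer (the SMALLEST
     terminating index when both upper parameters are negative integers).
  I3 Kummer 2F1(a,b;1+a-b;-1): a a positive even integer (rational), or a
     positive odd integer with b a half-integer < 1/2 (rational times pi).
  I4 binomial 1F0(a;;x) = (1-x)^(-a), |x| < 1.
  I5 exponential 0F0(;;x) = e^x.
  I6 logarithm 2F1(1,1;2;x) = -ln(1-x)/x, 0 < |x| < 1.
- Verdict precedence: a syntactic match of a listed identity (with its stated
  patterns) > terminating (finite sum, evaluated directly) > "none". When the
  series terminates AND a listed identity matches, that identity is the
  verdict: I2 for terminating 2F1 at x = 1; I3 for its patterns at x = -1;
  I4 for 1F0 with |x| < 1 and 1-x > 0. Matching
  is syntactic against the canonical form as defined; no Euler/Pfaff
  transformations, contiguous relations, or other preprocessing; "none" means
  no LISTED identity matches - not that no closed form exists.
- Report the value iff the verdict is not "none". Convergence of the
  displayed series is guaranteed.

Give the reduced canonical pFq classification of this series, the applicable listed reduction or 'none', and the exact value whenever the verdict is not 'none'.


x = \frac{1}{3} here; the reduced form reads 1F0, upper {\frac{5}{12}}, lower {-}, C = \frac{3}{4}. Verdict at x = \frac{1}{3}: the binomial series (I4) matches (the 1F0 binomial series: exponent -5/12, x = \frac{1}{3}). Hence: \frac{3}{4} \cdot \left(\frac{2}{3}\right)^{-\frac{5}{12}}.

The tell: from the first term \frac{3}{4}: (1)_k (C = 3/4) is k! itself.
Adjacent-term ratio: r(k) = \frac{1}{3} * (k+\frac{5}{12}) / [(k+1)] - poly over poly, x = \frac{1}{3} from leading terms; C = \frac{3}{4} at k = 0.


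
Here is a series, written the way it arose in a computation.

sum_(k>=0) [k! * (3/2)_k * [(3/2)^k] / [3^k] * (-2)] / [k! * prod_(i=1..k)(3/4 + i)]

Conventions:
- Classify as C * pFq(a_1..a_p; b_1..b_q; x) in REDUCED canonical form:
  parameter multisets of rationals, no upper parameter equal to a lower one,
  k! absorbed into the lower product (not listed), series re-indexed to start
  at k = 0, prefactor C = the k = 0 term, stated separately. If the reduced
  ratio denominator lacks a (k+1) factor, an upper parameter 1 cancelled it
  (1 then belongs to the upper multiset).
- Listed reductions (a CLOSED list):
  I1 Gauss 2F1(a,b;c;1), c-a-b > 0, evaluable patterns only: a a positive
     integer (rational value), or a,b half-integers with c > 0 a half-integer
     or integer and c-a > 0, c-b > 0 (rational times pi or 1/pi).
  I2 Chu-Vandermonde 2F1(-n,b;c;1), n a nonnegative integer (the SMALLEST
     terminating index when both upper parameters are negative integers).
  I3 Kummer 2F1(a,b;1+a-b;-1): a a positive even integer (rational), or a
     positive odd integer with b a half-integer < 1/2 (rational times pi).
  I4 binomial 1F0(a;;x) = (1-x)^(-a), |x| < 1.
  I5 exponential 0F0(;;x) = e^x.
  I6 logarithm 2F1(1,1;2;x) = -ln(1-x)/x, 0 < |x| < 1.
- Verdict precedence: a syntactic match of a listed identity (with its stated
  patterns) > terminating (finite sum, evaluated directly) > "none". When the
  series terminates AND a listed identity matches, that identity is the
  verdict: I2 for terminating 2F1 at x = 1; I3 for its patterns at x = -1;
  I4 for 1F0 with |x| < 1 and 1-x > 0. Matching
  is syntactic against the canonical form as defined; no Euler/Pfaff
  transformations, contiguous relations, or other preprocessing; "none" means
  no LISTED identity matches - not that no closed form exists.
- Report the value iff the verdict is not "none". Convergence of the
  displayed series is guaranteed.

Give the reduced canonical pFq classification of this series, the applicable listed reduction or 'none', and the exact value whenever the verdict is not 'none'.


Prefactor -2, argument 1/2: 2F1 with upper {1, 3/2} over lower {7/4}. Verdict: none here - no I1-I6 shape fits x = 1/2 with lower {7/4}.

Key step: t_0 being -2, the two k-th powers (C = -2) combine into one argument.
Ratio: r(k) = (1/2) * (k+1) (k+3/2) / [(k+7/4) (k+1)] - poly over poly, x = (1/2) from leading terms; C = -2 at k = 0.


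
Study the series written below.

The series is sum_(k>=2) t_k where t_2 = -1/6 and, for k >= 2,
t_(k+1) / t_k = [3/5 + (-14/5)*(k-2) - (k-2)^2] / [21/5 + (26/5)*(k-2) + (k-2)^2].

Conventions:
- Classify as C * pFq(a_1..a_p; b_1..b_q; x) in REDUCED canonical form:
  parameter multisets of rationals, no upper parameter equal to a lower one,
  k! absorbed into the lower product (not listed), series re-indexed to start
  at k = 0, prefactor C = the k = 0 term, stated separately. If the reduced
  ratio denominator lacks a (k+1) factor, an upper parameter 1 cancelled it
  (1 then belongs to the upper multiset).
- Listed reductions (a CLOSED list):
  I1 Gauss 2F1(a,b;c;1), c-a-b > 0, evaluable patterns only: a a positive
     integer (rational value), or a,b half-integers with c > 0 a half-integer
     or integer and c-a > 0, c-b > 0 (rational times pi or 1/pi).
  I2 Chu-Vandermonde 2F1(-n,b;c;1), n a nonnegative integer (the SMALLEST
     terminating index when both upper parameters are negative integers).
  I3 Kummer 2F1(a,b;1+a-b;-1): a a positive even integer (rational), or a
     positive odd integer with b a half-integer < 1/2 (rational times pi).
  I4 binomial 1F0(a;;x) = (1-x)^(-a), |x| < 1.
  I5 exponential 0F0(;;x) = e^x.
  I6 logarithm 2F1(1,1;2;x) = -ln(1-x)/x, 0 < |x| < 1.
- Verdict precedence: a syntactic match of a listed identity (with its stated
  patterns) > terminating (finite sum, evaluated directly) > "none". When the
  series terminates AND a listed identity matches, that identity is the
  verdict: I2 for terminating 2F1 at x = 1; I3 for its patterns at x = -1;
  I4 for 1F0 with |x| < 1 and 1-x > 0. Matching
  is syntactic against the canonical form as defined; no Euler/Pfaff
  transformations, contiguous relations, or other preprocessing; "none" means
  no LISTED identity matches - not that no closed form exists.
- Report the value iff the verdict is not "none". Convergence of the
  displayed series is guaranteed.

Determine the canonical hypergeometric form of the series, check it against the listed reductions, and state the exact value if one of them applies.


x = -1 here; the reduced form reads 2F1, upper {-1/5, 3}, lower {21/5}, C = -1/6. Verdict: none. A 2F1 with upper {-1/5, 3} fits none of I1-I6 at x = -1; the sum runs forever.

Key observation: x = (-1) and factor the ratio over Q (C = -1/6): negated roots = parameters.
Consecutive-term ratio: r(k) = (-1) * (k-1/5) (k+3) / [(k+21/5) (k+1)] ; factor over Q: parameters, x = (-1), and C = -1/6.


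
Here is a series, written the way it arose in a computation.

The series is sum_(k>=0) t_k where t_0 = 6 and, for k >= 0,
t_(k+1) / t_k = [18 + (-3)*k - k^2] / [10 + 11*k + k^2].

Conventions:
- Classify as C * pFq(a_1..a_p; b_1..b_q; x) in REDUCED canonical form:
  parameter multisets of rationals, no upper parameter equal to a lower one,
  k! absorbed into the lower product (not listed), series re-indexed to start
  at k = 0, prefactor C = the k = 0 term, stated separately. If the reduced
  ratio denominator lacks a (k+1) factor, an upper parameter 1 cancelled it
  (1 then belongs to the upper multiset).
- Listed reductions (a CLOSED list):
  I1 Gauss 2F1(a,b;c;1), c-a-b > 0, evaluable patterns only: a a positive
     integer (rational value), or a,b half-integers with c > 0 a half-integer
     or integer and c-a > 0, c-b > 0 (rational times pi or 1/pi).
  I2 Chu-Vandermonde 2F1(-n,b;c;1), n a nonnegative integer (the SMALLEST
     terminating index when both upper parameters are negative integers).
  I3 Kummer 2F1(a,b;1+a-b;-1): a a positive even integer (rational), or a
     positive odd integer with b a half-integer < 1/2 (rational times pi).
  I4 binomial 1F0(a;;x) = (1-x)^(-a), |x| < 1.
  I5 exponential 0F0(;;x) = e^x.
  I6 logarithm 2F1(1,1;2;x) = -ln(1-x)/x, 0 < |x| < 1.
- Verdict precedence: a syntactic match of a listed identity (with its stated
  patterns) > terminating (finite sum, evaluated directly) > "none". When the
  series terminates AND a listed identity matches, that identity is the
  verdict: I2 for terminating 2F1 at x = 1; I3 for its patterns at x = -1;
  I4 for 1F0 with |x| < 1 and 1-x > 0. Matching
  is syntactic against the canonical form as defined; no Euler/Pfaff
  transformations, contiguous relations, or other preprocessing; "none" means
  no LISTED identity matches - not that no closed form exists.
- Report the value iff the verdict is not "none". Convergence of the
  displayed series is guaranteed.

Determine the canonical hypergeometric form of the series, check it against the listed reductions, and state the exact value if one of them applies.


Key step: from the first term 6: factor the ratio over Q (prefactor 6): negated roots = parameters.
Term ratio: r(k) = (-1) * (k-3) (k+6) / [(k+10) (k+1)] - rational; roots negated = parameters, x = (-1), C = 6.

With C = 6: the canonical form is 2F1(-3, 6; 10; -1). Verdict: the Kummer evaluation I3 fires (x = -1; c = 10 equals 1+a-b for upper {-3, 6}: listed pattern). Exact value: 126/5.


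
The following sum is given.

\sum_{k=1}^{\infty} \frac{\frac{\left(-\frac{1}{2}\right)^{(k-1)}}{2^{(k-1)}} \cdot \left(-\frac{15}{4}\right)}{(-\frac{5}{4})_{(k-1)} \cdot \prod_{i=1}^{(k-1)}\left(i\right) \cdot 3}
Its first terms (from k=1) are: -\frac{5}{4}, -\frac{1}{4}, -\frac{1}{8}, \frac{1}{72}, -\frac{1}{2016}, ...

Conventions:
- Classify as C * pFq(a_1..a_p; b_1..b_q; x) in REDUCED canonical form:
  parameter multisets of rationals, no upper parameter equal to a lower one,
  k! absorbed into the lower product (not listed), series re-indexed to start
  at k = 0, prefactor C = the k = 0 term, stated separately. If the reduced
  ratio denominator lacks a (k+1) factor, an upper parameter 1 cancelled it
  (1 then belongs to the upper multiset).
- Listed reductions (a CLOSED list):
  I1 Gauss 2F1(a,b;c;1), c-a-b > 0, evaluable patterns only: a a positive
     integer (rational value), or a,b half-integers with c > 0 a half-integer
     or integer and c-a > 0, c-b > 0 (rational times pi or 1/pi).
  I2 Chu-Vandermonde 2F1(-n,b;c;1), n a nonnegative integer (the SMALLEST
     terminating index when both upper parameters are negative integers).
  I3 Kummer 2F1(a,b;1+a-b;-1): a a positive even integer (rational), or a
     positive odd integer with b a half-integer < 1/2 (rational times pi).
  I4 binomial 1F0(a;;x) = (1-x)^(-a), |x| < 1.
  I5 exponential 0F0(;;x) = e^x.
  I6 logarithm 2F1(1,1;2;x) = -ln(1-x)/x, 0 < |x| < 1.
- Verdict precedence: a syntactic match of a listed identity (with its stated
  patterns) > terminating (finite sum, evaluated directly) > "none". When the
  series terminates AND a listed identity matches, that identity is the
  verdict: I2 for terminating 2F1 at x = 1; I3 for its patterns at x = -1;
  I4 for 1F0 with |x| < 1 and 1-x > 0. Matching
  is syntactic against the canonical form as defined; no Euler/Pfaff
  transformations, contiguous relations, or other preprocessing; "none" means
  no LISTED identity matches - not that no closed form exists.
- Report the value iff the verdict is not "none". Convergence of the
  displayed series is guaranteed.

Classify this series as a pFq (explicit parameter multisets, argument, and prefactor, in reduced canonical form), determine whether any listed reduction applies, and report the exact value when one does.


The series (x = -\frac{1}{4}) is 0F1: upper {-}, lower {-\frac{5}{4}}, prefactor -\frac{5}{4}. Verdict: none. Every listed pattern misses the 0F1 form at -\frac{1}{4}, upper {-}.

First insight: x = -\frac{1}{4} and the constant factors (prefactor -5/4) combine into one prefactor.
Step ratio: r(k) = -\frac{1}{4} * 1 / [(k-\frac{5}{4}) (k+1)] - rational in k, leading ratio -\frac{1}{4}; with t_0 = -\frac{5}{4}, classification follows.


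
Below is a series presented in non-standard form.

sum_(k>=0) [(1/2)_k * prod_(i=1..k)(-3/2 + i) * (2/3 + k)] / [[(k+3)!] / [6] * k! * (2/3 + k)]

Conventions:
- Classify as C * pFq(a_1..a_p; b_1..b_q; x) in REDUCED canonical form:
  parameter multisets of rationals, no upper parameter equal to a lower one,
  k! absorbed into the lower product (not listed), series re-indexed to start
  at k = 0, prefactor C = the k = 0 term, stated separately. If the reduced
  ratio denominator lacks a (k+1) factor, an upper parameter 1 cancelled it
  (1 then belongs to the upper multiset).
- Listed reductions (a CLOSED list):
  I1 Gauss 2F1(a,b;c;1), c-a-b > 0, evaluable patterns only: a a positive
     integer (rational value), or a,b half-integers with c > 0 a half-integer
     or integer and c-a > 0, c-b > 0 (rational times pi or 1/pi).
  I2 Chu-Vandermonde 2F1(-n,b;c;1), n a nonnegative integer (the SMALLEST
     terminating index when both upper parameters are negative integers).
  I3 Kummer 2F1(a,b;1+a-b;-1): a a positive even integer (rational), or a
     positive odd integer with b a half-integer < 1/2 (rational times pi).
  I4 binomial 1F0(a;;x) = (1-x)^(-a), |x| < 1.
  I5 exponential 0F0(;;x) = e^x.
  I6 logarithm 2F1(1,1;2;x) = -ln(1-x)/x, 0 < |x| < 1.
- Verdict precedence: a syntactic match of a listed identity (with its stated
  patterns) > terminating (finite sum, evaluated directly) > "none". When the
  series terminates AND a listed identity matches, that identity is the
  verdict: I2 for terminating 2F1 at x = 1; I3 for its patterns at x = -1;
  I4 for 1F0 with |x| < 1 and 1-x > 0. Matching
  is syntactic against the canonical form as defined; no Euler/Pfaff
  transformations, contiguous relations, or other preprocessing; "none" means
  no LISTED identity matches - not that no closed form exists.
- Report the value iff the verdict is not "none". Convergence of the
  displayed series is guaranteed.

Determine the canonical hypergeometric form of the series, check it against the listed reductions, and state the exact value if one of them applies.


First insight: from the first term 1: the denominator's factorial ratio (C = 1) is a lower Pochhammer.
Term ratio: r(k) = 1 * (k-1/2) (k+1/2) / [(k+4) (k+1)] - rational; roots negated = parameters, x = 1, C = 1.

At argument 1: a 2F1 with upper {-1/2, 1/2}, lower {4}, scaled by C = 1. Verdict: the half-integer Gauss pattern (I1) applies (x = 1; upper {-1/2, 1/2} half-integers, c = 4 in the evaluable pattern). Its exact value is (512/175) / pi.


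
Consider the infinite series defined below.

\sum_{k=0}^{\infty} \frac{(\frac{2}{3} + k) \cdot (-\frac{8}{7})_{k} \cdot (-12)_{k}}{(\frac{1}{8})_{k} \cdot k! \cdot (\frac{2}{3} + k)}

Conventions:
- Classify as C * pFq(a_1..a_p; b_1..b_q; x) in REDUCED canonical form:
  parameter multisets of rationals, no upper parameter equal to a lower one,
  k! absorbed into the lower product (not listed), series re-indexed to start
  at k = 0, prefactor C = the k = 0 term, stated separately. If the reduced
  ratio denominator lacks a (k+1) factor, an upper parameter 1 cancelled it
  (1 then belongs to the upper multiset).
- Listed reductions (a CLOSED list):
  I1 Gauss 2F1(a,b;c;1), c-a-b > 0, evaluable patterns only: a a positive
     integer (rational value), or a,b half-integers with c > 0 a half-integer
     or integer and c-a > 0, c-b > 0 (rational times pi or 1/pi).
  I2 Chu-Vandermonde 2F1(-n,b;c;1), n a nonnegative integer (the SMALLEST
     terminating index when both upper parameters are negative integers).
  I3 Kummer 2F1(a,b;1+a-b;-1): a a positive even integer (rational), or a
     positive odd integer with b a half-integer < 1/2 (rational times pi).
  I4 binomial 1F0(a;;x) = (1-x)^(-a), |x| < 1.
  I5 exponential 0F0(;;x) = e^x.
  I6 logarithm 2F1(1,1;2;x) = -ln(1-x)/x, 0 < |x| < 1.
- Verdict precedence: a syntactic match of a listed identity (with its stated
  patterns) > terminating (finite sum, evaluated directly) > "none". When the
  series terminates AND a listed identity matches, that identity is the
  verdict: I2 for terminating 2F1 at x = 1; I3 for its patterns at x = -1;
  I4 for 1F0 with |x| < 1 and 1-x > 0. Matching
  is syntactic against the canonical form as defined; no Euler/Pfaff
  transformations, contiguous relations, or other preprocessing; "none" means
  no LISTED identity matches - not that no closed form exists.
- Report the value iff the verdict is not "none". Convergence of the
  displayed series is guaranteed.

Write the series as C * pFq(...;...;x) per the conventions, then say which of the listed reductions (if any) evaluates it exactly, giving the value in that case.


Key observation: x = 1 and the factor k + 2/3 cancels (top and bottom), leaving C = 1, x = 1.
Ratio: r(k) = 1 * (k-12) (k-\frac{8}{7}) / [(k+\frac{1}{8}) (k+1)] ; factor over Q: parameters, x = 1, and C = 1.

At argument 1: a 2F1 with upper {-12, -\frac{8}{7}}, lower {\frac{1}{8}}, scaled by C = 1. Verdict at x = 1: Vandermonde's identity (I2) matches (terminating 2F1 at x = 1 with n = 12, b = -8/7, c = \frac{1}{8}). Exact value: \frac{76394714656319416397987}{525187420873598498211}.


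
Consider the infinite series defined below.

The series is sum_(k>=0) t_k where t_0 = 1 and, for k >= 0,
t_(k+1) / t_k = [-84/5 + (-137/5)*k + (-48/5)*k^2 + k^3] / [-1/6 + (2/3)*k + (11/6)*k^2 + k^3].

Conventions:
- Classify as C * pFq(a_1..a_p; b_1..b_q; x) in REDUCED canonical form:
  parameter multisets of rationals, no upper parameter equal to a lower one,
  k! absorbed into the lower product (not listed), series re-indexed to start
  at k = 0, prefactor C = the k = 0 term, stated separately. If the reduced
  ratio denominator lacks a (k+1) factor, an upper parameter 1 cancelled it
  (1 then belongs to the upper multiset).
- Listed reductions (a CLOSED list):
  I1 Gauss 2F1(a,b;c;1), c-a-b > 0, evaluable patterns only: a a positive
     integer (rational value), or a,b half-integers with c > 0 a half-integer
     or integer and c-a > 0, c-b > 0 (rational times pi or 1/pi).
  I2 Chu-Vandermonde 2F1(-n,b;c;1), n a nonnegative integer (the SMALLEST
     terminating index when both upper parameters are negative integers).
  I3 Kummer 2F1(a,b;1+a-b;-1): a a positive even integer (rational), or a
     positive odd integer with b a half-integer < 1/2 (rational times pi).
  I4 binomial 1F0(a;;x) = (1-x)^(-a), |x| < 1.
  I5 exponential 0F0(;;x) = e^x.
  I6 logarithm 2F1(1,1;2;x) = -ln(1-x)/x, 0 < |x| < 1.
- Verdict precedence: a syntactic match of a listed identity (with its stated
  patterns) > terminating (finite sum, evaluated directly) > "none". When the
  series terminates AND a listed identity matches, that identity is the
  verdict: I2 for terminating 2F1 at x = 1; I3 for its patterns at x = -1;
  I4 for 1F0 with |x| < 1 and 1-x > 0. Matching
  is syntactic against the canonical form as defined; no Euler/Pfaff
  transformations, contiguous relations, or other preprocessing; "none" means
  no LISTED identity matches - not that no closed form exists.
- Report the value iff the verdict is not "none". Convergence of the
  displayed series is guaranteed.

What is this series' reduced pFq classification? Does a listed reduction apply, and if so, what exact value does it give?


Classification (C = 1): 2F1 with upper {-12, 7/5}, lower {-1/6}, argument x = 1. Verdict at x = 1: the Chu-Vandermonde identity I2 matches (terminating 2F1 at x = 1 with n = 12, b = 7/5, c = -1/6). Sum: -12196026331391713/113464447021484375.

Key step: t_0 being 1, factor the ratio over Q (prefactor 1): negated roots = parameters.
Term ratio: r(k) = 1 * (k-12) (k+7/5) / [(k-1/6) (k+1)] - rational; roots negated = parameters, x = 1, C = 1.


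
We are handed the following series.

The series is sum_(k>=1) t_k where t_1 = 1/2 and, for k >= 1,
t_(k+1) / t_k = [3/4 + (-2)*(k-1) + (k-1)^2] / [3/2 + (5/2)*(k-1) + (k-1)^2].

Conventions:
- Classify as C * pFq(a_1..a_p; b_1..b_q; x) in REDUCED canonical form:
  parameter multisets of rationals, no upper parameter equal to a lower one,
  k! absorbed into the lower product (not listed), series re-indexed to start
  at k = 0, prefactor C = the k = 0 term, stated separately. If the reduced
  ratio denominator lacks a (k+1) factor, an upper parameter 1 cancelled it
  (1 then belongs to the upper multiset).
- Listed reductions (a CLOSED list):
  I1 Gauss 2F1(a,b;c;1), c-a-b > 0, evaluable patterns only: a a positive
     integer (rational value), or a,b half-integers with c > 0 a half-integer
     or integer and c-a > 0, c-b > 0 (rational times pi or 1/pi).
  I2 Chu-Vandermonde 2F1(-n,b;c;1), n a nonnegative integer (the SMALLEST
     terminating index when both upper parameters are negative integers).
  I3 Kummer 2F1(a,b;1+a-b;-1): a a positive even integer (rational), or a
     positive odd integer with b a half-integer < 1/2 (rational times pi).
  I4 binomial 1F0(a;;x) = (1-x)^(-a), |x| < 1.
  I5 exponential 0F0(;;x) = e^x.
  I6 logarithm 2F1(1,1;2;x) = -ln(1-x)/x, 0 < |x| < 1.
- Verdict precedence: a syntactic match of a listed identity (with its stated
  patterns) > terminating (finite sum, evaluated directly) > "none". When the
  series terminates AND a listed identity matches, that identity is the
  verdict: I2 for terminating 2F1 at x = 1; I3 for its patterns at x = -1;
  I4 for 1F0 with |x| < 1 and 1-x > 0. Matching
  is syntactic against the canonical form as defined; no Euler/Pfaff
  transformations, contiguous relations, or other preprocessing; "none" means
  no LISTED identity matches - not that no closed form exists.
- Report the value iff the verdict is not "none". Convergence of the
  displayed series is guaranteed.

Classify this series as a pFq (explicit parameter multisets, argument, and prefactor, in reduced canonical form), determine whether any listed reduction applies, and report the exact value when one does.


This is 1/2 * 2F1(-3/2, -1/2; 3/2; 1) in reduced canonical form. Verdict: Gauss's theorem I1 (half-integer case) fires (x = 1; upper {-3/2, -1/2} half-integers, c = 3/2 in the evaluable pattern). Hence: (15/64) * pi.

First insight: from the first term 1/2: the expanded ratio factors over Q; C = 1/2, roots give parameters.
Ratio: r(k) = 1 * (k-3/2) (k-1/2) / [(k+3/2) (k+1)] - poly over poly, x = 1 from leading terms; C = 1/2 at k = 0.


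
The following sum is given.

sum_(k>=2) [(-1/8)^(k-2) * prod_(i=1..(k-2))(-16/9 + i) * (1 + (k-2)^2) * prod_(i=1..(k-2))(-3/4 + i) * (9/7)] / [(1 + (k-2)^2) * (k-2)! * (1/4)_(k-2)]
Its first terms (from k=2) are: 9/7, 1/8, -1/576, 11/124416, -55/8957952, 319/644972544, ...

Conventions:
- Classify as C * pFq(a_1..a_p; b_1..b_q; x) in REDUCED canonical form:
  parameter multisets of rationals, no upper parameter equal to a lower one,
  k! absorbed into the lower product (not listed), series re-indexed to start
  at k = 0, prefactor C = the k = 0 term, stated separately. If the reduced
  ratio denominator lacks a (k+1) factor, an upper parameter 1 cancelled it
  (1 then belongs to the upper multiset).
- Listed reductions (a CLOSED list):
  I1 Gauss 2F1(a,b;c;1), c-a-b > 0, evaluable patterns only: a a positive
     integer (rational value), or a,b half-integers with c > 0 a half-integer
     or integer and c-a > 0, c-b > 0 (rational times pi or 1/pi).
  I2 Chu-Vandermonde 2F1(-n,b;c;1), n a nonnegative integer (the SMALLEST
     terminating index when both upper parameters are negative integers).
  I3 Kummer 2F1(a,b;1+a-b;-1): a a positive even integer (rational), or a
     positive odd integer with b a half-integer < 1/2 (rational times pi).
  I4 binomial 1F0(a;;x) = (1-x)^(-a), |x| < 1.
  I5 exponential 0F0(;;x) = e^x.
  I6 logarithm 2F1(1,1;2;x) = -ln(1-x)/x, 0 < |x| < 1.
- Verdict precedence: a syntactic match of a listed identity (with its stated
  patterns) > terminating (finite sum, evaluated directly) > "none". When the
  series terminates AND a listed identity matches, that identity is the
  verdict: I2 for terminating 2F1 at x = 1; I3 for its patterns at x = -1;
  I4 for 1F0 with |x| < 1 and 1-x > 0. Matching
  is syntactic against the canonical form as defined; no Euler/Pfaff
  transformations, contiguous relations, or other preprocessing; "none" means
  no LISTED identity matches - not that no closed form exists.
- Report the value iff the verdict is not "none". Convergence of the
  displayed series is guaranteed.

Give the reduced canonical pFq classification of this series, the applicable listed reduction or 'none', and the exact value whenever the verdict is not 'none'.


First insight: t_0 being 9/7, the running product (C = 9/7, x = -1/8) telescopes to a rising factorial.
Step ratio: r(k) = (-1/8) * (k-7/9) / [(k+1)] - rational in k, leading ratio (-1/8); with t_0 = 9/7, classification follows.

The series (x = -1/8) is 1F0: upper {-7/9}, lower {-}, prefactor 9/7. Verdict: binomial (I4) fires (the 1F0 binomial series: exponent 7/9, x = -1/8). Hence: (9/7) * (9/8)^(7/9).


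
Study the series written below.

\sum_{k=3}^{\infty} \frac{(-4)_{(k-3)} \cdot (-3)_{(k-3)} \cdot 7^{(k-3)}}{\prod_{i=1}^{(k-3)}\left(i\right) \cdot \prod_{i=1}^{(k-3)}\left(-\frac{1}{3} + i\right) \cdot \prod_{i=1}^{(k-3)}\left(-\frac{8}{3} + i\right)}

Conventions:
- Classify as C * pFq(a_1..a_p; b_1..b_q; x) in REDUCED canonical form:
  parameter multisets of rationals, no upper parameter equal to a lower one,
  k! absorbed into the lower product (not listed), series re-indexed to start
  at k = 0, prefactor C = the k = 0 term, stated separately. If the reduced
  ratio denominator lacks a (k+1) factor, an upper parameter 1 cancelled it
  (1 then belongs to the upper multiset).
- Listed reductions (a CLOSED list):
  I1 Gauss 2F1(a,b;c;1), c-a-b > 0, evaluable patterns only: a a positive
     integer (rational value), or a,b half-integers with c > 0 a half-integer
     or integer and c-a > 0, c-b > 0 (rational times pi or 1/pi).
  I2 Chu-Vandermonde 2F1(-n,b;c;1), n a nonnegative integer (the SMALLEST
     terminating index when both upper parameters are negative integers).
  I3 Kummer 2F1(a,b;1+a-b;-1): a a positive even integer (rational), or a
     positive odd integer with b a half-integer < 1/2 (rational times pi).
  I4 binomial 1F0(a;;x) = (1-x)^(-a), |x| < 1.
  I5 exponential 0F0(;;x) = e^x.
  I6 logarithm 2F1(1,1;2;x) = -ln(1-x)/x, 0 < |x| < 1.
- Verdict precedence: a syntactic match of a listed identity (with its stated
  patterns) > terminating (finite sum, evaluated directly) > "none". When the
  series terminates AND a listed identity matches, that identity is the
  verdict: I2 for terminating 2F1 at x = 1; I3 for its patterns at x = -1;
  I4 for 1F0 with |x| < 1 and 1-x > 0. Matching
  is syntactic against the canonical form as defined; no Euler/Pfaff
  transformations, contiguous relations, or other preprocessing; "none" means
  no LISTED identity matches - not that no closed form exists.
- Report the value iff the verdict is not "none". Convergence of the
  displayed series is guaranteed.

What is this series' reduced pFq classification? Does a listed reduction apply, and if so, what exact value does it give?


With C = 1: the canonical form is 2F2(-4, -3; -\frac{5}{3}, \frac{2}{3}; 7). Verdict: terminating - no listed pattern fits, but -3 in the upper list cuts the series at k = 3; direct evaluation. Exact value: \frac{177113}{20}.

First insight: x = 7 and the product of the first k integers (prefactor 1) is k!.
Ratio: r(k) = 7 * (k-4) (k-3) / [(k-\frac{5}{3}) (k+\frac{2}{3}) (k+1)] - rational in k. x = 7; t_0 = 1; negate the roots.
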